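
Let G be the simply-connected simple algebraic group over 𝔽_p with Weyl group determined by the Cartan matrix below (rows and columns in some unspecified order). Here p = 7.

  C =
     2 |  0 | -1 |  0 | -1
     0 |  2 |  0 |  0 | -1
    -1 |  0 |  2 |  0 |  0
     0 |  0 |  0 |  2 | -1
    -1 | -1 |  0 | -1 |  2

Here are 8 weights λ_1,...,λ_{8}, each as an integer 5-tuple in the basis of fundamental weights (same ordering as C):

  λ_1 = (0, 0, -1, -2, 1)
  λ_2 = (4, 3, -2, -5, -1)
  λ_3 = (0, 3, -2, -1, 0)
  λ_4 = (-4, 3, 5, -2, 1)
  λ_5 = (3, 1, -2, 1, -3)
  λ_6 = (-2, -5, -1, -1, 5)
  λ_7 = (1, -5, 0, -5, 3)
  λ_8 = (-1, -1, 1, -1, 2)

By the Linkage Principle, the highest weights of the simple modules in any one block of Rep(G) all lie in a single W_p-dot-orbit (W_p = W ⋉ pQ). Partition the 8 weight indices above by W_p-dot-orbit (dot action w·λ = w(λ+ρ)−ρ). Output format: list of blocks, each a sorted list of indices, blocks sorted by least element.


Cartan matrix: type D_5 (|W|=1920); un-permuting the 5 rows.

Ā_7 reps of the 8 weights (D_5, coords as presented):

    λ_1 → (1, 1, 0, 1, 1)
    λ_2 → (1, 0, 1, 0, 2)
    λ_3 → (0, 4, 1, 0, 1)
    λ_4 → (1, 1, 1, 0, 1)
    λ_5 → (1, 0, 1, 0, 2)
    λ_6 → (0, 4, 1, 0, 1)
    λ_7 → (1, 0, 1, 0, 2)
    λ_8 → (1, 0, 1, 0, 2)

4 distinct reps among the 8 weights ⇒ 4 W_7-linkage classes:

[[1], [2, 5, 7, 8], [3, 6], [4]]


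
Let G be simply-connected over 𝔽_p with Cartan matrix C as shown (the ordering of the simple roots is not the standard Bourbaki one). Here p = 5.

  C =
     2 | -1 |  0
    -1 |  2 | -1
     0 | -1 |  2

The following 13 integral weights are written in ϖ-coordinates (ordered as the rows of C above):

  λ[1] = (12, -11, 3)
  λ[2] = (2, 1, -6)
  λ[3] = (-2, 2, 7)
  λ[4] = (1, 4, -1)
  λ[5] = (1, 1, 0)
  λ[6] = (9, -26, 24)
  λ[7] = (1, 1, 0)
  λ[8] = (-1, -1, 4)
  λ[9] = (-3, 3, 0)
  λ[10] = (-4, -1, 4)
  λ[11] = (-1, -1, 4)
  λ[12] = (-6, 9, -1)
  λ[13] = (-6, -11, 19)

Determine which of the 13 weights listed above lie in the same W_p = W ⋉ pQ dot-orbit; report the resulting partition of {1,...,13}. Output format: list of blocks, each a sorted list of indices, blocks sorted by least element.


Cartan matrix: type A_3 (|W|=24); un-permuting the 3 rows.

Ā_5 reps of the 13 weights (A_3, coords as presented):

  [1] (2, 2, 1);  [2] (0, 3, 2);  [3] (2, 2, 1);  [4] (0, 3, 2);  [5] (2, 2, 1);  [6] (0, 0, 5);  [7] (2, 2, 1);  [8] (0, 0, 5);  [9] (2, 2, 1);  [10] (0, 3, 2);  [11] (0, 0, 5);  [12] (0, 0, 5);  [13] (0, 0, 5)

3 distinct reps among the 13 weights ⇒ 3 W_5-linkage classes:

[[1, 3, 5, 7, 9], [2, 4, 10], [6, 8, 11, 12, 13]]


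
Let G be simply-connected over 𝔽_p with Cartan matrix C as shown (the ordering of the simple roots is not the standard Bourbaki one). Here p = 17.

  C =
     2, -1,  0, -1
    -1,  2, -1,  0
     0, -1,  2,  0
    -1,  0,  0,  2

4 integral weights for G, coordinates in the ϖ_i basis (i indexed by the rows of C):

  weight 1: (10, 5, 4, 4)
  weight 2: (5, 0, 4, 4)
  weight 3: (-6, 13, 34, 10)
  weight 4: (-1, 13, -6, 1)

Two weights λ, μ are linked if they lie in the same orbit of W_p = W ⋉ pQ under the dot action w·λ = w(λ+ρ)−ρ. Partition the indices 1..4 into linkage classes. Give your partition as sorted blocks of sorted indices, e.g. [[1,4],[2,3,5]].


Cartan matrix: type A_4 (|W|=120); un-permuting the 4 rows.

W_17-reps of the 4 weights in Ā_17 (same 4-coord order as C):

  λ_1+ρ ↦ (6, 1, 5, 5)
  λ_2+ρ ↦ (6, 1, 5, 5)
  λ_3+ρ ↦ (3, 1, 2, 6)
  λ_4+ρ ↦ (0, 9, 5, 2)

Grouping the 4 weights by Ā_17-representative: 3 linkage classes.

[[1, 2], [3], [4]]


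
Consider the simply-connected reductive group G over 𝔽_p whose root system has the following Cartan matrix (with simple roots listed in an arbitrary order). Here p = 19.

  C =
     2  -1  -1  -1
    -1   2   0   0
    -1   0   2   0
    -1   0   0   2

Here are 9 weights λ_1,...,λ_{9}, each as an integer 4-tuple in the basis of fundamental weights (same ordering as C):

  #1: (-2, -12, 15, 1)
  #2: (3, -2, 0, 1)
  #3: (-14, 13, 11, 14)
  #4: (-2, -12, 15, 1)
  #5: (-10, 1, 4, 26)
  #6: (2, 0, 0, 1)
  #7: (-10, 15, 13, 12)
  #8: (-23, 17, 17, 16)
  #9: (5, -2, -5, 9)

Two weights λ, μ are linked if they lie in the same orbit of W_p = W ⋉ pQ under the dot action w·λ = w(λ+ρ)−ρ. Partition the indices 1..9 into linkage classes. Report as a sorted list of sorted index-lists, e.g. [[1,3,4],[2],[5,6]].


Cartan matrix: type D_4 (|W|=192); un-permuting the 4 rows.

Alcove-folded reps (p=19, 9 weights, presented ϖ-order):

  λ_1+ρ ↦ (1, 1, 4, 10);  λ_2+ρ ↦ (3, 1, 1, 2);  λ_3+ρ ↦ (3, 1, 1, 2);  λ_4+ρ ↦ (1, 1, 4, 10);  λ_5+ρ ↦ (1, 1, 4, 10);  λ_6+ρ ↦ (3, 1, 1, 2);  λ_7+ρ ↦ (3, 1, 1, 2);  λ_8+ρ ↦ (3, 1, 1, 2);  λ_9+ρ ↦ (1, 1, 4, 10)

These 9 weights hit 2 W_19-dot-orbits; sizes (4, 5):

[[1, 4, 5, 9], [2, 3, 6, 7, 8]]


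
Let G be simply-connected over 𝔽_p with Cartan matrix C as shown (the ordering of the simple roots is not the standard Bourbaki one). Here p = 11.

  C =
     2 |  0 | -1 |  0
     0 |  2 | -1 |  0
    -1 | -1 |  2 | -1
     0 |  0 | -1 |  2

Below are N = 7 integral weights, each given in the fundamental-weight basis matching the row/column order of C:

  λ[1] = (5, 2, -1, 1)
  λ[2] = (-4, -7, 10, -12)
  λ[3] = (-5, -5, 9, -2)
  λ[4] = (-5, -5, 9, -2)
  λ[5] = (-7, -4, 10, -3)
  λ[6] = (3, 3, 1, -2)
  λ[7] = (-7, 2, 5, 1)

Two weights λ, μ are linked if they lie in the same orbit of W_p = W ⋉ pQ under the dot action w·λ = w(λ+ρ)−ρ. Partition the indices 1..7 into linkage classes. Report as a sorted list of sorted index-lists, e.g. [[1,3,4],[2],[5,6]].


Dynkin diagram of C (from the 6 off-diagonal −1 entries): D_4.

λ_j+ρ reflected into Ā_11 (⟨·,θ^∨⟩≤11); 4-tuples as given:

    [1] (6, 3, 0, 2)
    [2] (6, 3, 0, 2)
    [3] (4, 4, 1, 1)
    [4] (4, 4, 1, 1)
    [5] (6, 3, 0, 2)
    [6] (4, 4, 1, 1)
    [7] (6, 3, 0, 2)

Partition of {1..7} into 2 W_11-dot-orbits:

[[1, 2, 5, 7], [3, 4, 6]]


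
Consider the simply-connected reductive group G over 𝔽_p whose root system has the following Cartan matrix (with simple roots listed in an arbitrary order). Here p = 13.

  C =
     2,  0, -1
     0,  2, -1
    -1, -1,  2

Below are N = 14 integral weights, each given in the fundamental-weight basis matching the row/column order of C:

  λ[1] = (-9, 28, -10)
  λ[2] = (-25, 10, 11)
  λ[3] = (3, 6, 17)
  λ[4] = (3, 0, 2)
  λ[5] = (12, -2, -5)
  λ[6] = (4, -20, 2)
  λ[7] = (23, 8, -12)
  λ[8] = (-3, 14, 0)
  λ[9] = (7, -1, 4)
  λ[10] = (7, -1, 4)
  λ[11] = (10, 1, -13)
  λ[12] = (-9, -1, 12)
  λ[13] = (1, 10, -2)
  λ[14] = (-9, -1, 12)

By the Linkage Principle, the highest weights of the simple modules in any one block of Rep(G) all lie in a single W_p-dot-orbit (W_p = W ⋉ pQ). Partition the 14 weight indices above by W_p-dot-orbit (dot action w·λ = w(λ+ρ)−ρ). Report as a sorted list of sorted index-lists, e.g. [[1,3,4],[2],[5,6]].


Dynkin diagram of C (from the 4 off-diagonal −1 entries): A_3.

λ_j+ρ reflected into Ā_13 (⟨·,θ^∨⟩≤13); 3-tuples as given:

  λ_1+ρ ↦ (4, 1, 3) · λ_2+ρ ↦ (1, 10, 1) · λ_3+ρ ↦ (4, 1, 3) · λ_4+ρ ↦ (4, 1, 3) · λ_5+ρ ↦ (8, 4, 1) · λ_6+ρ ↦ (5, 3, 2) · λ_7+ρ ↦ (2, 9, 0) · λ_8+ρ ↦ (1, 10, 1) · λ_9+ρ ↦ (8, 0, 5) · λ_10+ρ ↦ (8, 0, 5) · λ_11+ρ ↦ (1, 10, 1) · λ_12+ρ ↦ (8, 0, 5) · λ_13+ρ ↦ (1, 10, 1) · λ_14+ρ ↦ (8, 0, 5)

Linkage partition of the 14 weights (6 classes, p=13):

[[1, 3, 4], [2, 8, 11, 13], [5], [6], [7], [9, 10, 12, 14]]


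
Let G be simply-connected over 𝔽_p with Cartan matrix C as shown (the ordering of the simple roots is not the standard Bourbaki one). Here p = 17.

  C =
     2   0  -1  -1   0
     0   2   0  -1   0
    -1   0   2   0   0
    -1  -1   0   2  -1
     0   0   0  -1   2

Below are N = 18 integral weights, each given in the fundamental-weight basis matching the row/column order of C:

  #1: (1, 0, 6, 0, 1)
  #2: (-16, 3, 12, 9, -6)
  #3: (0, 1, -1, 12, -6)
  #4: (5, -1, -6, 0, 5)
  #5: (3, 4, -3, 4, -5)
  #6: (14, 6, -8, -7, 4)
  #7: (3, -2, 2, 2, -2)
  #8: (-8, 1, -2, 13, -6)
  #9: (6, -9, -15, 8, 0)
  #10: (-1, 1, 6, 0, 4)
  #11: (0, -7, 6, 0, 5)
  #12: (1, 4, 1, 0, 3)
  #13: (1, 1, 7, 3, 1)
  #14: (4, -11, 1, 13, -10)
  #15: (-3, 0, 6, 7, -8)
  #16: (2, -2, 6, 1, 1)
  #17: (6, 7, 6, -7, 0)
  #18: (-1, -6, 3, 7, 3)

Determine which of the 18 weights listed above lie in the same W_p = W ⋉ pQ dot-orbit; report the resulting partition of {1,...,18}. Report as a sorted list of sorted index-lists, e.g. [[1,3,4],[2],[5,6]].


C ↔ D_5 under row/col permutation; |W(D_5)| = 1920.

Each λ_j+ρ reduced to Ā_17; 5-tuples below use C's row order:

    1: (2, 1, 7, 1, 2)
    2: (2, 5, 2, 1, 4)
    3: (0, 2, 7, 1, 5)
    4: (1, 0, 5, 1, 6)
    5: (2, 5, 2, 1, 4)
    6: (4, 1, 3, 1, 1)
    7: (4, 1, 3, 1, 1)
    8: (0, 2, 7, 1, 5)
    9: (0, 2, 7, 1, 5)
    10: (0, 2, 7, 1, 5)
    11: (4, 1, 3, 1, 1)
    12: (2, 5, 2, 1, 4)
    13: (4, 1, 3, 1, 1)
    14: (2, 5, 2, 1, 4)
    15: (1, 0, 5, 1, 6)
    16: (2, 1, 7, 1, 2)
    17: (0, 2, 7, 1, 5)
    18: (2, 5, 2, 1, 4)

These 18 weights hit 5 W_17-dot-orbits; sizes (2, 5, 5, 2, 4):

[[1, 16], [2, 5, 12, 14, 18], [3, 8, 9, 10, 17], [4, 15], [6, 7, 11, 13]]


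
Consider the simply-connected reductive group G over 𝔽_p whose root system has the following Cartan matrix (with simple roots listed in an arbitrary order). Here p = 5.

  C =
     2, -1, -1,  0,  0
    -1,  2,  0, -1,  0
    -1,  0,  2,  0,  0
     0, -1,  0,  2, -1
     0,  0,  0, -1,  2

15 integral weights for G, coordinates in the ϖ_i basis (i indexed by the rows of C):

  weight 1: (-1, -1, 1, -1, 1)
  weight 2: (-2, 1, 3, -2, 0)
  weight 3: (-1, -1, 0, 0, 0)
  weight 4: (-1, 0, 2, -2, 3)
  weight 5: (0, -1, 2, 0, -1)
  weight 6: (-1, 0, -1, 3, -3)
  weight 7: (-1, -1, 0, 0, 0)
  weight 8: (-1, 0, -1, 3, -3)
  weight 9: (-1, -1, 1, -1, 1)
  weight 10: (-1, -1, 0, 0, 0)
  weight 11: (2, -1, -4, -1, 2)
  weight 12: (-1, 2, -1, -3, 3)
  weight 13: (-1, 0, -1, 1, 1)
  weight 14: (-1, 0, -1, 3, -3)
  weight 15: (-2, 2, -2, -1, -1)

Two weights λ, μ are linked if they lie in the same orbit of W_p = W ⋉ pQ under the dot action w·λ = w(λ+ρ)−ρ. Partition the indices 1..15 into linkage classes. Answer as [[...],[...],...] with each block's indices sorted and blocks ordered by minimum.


Dynkin diagram of C (from the 8 off-diagonal −1 entries): A_5.

Alcove-folded reps (p=5, 15 weights, presented ϖ-order):

  [1] (0, 0, 2, 0, 2)
  [2] (1, 0, 3, 1, 0)
  [3] (0, 0, 1, 1, 1)
  [4] (0, 0, 1, 1, 1)
  [5] (1, 0, 3, 1, 0)
  [6] (0, 1, 0, 2, 2)
  [7] (0, 0, 1, 1, 1)
  [8] (0, 1, 0, 2, 2)
  [9] (0, 0, 2, 0, 2)
  [10] (0, 0, 1, 1, 1)
  [11] (0, 0, 2, 0, 2)
  [12] (0, 1, 0, 2, 2)
  [13] (0, 1, 0, 2, 2)
  [14] (0, 1, 0, 2, 2)
  [15] (1, 1, 1, 0, 0)

Linkage partition of the 15 weights (5 classes, p=5):

[[1, 9, 11], [2, 5], [3, 4, 7, 10], [6, 8, 12, 13, 14], [15]]


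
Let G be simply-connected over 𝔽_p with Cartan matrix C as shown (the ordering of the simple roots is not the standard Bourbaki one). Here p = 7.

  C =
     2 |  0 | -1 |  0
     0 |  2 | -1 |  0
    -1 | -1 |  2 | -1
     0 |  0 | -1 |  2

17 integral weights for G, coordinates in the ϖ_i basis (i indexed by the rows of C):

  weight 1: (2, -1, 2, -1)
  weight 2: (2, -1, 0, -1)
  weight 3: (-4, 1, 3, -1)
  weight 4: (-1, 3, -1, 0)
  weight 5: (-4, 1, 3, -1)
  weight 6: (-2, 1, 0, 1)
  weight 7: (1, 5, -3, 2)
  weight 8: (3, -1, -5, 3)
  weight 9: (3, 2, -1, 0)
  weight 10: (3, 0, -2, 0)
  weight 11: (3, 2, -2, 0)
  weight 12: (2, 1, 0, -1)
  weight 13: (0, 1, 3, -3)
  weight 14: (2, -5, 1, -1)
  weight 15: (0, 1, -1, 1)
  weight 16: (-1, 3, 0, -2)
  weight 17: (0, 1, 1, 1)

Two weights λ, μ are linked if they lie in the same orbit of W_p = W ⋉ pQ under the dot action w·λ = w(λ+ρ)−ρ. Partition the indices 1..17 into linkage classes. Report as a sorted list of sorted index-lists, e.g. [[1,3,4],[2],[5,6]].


Type D_4, rank 4, |W|=192; reorder rows/cols to standard.

λ_j+ρ reflected into Ā_7 (⟨·,θ^∨⟩≤7); 4-tuples as given:

  1: (3, 0, 1, 0) · 2: (3, 0, 1, 0) · 3: (3, 2, 1, 0) · 4: (0, 4, 0, 1) · 5: (3, 2, 1, 0) · 6: (1, 2, 0, 2) · 7: (0, 4, 0, 1) · 8: (0, 4, 0, 0) · 9: (3, 2, 1, 0) · 10: (3, 0, 1, 0) · 11: (3, 2, 1, 0) · 12: (3, 2, 1, 0) · 13: (1, 2, 0, 2) · 14: (1, 2, 0, 2) · 15: (1, 2, 0, 2) · 16: (0, 4, 0, 1) · 17: (1, 2, 0, 2)

5 distinct reps among the 17 weights ⇒ 5 W_7-linkage classes:

[[1, 2, 10], [3, 5, 9, 11, 12], [4, 7, 16], [6, 13, 14, 15, 17], [8]]


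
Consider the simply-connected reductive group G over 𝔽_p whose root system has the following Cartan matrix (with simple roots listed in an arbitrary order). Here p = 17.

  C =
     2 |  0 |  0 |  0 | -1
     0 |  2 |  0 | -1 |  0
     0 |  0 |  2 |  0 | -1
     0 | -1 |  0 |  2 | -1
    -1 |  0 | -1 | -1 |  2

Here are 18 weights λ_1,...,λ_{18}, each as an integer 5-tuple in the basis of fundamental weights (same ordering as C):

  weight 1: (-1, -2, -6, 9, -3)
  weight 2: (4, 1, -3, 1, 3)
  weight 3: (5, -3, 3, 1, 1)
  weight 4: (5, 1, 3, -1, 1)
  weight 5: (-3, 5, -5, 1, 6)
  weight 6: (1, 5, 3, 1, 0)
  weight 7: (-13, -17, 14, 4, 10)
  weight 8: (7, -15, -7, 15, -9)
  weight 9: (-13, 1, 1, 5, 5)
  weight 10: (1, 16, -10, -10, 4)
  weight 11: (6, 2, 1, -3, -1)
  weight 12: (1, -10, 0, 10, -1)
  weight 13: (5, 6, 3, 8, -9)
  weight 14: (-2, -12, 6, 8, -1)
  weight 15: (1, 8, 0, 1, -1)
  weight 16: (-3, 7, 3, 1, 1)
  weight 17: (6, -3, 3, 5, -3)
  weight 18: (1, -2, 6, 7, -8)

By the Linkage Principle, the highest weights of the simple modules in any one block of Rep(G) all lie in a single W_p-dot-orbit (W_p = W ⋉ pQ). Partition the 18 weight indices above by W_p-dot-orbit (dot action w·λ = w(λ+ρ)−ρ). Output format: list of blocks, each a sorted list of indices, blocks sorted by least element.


D_5 Cartan matrix, 5 simple roots permuted; ρ=(1,1,1,1,1).

Ā_17 reps of the 18 weights (D_5, coords as presented):

  1: (5, 1, 0, 0, 2) · 2: (5, 2, 2, 2, 2) · 3: (6, 2, 4, 0, 2) · 4: (6, 2, 4, 0, 2) · 5: (2, 6, 4, 1, 1) · 6: (2, 6, 4, 1, 1) · 7: (2, 9, 1, 2, 0) · 8: (6, 2, 4, 0, 2) · 9: (6, 2, 4, 0, 2) · 10: (5, 2, 2, 2, 2) · 11: (5, 1, 0, 0, 2) · 12: (2, 9, 1, 2, 0) · 13: (2, 6, 4, 1, 1) · 14: (2, 8, 4, 1, 0) · 15: (2, 9, 1, 2, 0) · 16: (2, 8, 4, 1, 0) · 17: (5, 2, 2, 2, 2) · 18: (5, 1, 0, 0, 2)

Partition of {1..18} into 6 W_17-dot-orbits:

[[1, 11, 18], [2, 10, 17], [3, 4, 8, 9], [5, 6, 13], [7, 12, 15], [14, 16]]


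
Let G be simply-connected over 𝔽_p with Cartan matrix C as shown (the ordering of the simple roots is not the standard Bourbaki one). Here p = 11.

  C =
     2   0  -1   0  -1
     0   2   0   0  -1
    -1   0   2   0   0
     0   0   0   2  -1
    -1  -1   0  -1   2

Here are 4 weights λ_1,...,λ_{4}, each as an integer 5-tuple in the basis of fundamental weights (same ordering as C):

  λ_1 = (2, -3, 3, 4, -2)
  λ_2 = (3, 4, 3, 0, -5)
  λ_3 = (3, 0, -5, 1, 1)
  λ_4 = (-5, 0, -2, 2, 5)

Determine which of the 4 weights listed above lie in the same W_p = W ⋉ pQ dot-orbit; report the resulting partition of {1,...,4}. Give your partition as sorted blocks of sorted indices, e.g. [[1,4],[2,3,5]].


Dynkin diagram of C (from the 8 off-diagonal −1 entries): D_5.

Ā_11 reps of the 4 weights (D_5, coords as presented):

  1: (0, 1, 4, 2, 2)
  2: (0, 1, 4, 3, 1)
  3: (0, 1, 4, 2, 2)
  4: (0, 1, 4, 3, 1)

Partition of {1..4} into 2 W_11-dot-orbits:

[[1, 3], [2, 4]]


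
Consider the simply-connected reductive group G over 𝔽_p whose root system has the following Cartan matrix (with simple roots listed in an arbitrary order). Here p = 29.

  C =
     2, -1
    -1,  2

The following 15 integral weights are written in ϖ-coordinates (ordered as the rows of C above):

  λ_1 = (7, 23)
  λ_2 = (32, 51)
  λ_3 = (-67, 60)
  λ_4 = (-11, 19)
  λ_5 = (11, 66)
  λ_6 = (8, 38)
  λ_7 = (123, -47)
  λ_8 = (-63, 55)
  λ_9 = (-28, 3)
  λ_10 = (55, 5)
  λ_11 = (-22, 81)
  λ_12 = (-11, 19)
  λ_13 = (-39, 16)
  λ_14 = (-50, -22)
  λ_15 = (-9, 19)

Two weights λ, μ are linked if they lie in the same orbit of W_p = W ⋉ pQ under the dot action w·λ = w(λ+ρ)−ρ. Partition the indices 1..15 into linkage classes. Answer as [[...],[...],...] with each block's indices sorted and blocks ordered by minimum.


C ↔ A_2 under row/col permutation; |W(A_2)| = 6.

Alcove-folded reps (p=29, 15 weights, presented ϖ-order):

  λ_1 → (5, 21) · λ_2 → (4, 23) · λ_3 → (5, 21) · λ_4 → (10, 10) · λ_5 → (8, 12) · λ_6 → (10, 10) · λ_7 → (8, 12) · λ_8 → (4, 23) · λ_9 → (4, 23) · λ_10 → (4, 23) · λ_11 → (5, 21) · λ_12 → (10, 10) · λ_13 → (8, 12) · λ_14 → (8, 12) · λ_15 → (8, 12)

The 15 indices split into 4 linkage classes (same alcove rep ⇔ same W_29-dot-orbit):

[[1, 3, 11], [2, 8, 9, 10], [4, 6, 12], [5, 7, 13, 14, 15]]


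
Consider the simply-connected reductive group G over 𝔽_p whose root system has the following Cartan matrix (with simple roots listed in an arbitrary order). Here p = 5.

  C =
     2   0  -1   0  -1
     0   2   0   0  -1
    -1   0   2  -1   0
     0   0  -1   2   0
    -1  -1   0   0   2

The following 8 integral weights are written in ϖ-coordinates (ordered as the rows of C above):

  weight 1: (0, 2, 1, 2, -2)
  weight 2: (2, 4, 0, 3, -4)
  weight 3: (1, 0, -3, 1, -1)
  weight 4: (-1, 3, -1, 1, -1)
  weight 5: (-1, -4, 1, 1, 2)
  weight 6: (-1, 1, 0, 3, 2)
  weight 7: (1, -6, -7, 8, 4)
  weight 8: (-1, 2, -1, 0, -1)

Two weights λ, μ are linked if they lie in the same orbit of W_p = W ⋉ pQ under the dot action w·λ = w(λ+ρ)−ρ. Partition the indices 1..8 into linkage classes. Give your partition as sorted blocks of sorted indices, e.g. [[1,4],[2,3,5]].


Type A_5, rank 5, |W|=720; reorder rows/cols to standard.

Ā_5 reps of the 8 weights (A_5, coords as presented):

  [1] (0, 1, 2, 0, 0);  [2] (0, 3, 0, 1, 0);  [3] (0, 1, 2, 0, 0);  [4] (0, 3, 0, 1, 0);  [5] (0, 1, 2, 0, 0);  [6] (0, 3, 0, 1, 0);  [7] (0, 3, 0, 1, 0);  [8] (0, 3, 0, 1, 0)

The 8 indices split into 2 linkage classes (same alcove rep ⇔ same W_5-dot-orbit):

[[1, 3, 5], [2, 4, 6, 7, 8]]


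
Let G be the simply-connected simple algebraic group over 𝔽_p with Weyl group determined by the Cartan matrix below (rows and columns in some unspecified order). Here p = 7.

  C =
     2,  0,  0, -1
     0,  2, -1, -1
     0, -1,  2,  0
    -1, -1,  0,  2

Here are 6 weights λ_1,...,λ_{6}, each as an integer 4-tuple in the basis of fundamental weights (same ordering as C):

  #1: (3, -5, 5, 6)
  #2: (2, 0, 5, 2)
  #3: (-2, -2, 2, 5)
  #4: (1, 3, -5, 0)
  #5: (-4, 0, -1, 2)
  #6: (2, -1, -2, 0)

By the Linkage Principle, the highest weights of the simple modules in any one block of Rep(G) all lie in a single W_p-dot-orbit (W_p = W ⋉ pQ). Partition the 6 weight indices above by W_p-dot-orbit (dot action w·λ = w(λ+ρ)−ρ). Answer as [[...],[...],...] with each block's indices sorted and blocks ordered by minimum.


Root system A_4: the 4×4 matrix C matches after relabeling.

Folding the 6 weights λ_j+ρ into Ā_7 (reps in the given 4-coord order):

  λ_1+ρ ↦ (2, 0, 4, 1);  λ_2+ρ ↦ (3, 1, 0, 0);  λ_3+ρ ↦ (0, 1, 1, 4);  λ_4+ρ ↦ (2, 0, 4, 1);  λ_5+ρ ↦ (3, 1, 0, 0);  λ_6+ρ ↦ (3, 1, 0, 0)

Linkage partition of the 6 weights (3 classes, p=7):

[[1, 4], [2, 5, 6], [3]]


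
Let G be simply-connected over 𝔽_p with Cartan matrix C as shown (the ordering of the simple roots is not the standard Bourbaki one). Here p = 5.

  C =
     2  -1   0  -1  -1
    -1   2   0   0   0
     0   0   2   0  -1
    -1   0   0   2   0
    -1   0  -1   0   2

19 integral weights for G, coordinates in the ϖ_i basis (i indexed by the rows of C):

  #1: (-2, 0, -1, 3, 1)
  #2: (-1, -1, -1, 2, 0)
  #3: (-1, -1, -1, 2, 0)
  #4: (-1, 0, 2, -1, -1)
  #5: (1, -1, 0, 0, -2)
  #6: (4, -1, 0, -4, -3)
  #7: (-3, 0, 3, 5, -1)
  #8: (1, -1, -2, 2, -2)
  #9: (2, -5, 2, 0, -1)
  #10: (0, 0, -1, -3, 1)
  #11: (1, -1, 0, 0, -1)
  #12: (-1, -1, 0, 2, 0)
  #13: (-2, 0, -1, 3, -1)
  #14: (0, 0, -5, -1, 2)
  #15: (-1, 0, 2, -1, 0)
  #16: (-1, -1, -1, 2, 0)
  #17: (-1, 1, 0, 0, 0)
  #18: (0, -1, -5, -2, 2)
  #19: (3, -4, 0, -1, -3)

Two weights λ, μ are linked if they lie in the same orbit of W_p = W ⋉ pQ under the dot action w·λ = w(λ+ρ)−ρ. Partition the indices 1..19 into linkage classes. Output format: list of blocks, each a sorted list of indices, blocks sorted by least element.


Cartan matrix: type D_5 (|W|=1920); un-permuting the 5 rows.

Alcove-folded reps (p=5, 19 weights, presented ϖ-order):

    λ_1+ρ ↦ (0, 0, 1, 3, 0)
    λ_2+ρ ↦ (0, 0, 0, 3, 1)
    λ_3+ρ ↦ (0, 0, 0, 3, 1)
    λ_4+ρ ↦ (0, 1, 3, 0, 0)
    λ_5+ρ ↦ (1, 0, 0, 1, 1)
    λ_6+ρ ↦ (0, 0, 1, 3, 0)
    λ_7+ρ ↦ (0, 2, 1, 1, 0)
    λ_8+ρ ↦ (0, 0, 1, 3, 0)
    λ_9+ρ ↦ (0, 2, 1, 1, 0)
    λ_10+ρ ↦ (1, 0, 0, 1, 1)
    λ_11+ρ ↦ (1, 0, 0, 1, 1)
    λ_12+ρ ↦ (0, 0, 1, 3, 0)
    λ_13+ρ ↦ (0, 0, 1, 3, 0)
    λ_14+ρ ↦ (0, 1, 3, 0, 0)
    λ_15+ρ ↦ (0, 1, 3, 0, 0)
    λ_16+ρ ↦ (0, 0, 0, 3, 1)
    λ_17+ρ ↦ (0, 2, 1, 1, 0)
    λ_18+ρ ↦ (0, 1, 3, 0, 0)
    λ_19+ρ ↦ (0, 2, 1, 1, 0)

These 19 weights hit 5 W_5-dot-orbits; sizes (5, 3, 4, 3, 4):

[[1, 6, 8, 12, 13], [2, 3, 16], [4, 14, 15, 18], [5, 10, 11], [7, 9, 17, 19]]


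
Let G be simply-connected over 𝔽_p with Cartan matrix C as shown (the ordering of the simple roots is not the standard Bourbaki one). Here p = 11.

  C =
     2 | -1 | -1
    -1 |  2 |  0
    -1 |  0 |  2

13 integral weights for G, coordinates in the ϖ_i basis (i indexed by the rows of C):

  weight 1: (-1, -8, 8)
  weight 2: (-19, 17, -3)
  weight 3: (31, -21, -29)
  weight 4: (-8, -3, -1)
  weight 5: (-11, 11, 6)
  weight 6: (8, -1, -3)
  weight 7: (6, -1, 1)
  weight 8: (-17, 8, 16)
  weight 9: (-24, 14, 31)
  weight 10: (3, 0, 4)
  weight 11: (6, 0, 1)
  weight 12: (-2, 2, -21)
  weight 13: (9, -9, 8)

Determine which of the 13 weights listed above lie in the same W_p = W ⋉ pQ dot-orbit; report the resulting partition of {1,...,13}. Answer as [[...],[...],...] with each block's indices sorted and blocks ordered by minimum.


Dynkin diagram of C (from the 4 off-diagonal −1 entries): A_3.

Folding the 13 weights λ_j+ρ into Ā_11 (reps in the given 3-coord order):

  λ_1 → (7, 0, 2) · λ_2 → (7, 0, 2) · λ_3 → (4, 1, 5) · λ_4 → (7, 0, 2) · λ_5 → (7, 1, 2) · λ_6 → (7, 0, 2) · λ_7 → (7, 0, 2) · λ_8 → (4, 1, 5) · λ_9 → (7, 1, 2) · λ_10 → (4, 1, 5) · λ_11 → (7, 1, 2) · λ_12 → (7, 1, 2) · λ_13 → (2, 0, 1)

The 13 indices split into 4 linkage classes (same alcove rep ⇔ same W_11-dot-orbit):

[[1, 2, 4, 6, 7], [3, 8, 10], [5, 9, 11, 12], [13]]


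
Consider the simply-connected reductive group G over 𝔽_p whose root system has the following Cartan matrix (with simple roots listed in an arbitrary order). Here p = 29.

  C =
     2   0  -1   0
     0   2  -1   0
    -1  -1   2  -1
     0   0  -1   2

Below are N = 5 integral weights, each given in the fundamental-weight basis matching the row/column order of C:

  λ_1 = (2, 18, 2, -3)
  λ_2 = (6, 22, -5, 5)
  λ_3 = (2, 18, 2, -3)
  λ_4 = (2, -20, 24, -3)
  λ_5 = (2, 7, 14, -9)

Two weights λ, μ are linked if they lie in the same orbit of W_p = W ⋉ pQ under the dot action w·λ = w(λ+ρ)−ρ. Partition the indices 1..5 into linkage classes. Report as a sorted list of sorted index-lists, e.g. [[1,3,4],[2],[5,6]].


Cartan matrix: type D_4 (|W|=192); un-permuting the 4 rows.

Ā_29 reps of the 5 weights (D_4, coords as presented):

  1: (3, 19, 1, 2);  2: (3, 19, 1, 2);  3: (3, 19, 1, 2);  4: (3, 19, 1, 2);  5: (3, 8, 3, 8)

Partition of {1..5} into 2 W_29-dot-orbits:

[[1, 2, 3, 4], [5]]


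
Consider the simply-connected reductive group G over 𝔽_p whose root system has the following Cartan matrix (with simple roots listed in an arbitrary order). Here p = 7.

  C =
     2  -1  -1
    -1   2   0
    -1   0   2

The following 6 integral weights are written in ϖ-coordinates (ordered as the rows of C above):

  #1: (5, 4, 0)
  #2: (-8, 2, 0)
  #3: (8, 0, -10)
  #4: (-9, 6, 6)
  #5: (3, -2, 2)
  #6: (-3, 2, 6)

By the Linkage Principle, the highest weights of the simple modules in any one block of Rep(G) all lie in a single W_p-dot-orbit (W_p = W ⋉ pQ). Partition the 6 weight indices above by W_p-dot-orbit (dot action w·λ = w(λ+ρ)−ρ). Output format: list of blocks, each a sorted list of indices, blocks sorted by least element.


Type A_3, rank 3, |W|=24; reorder rows/cols to standard.

Folding the 6 weights λ_j+ρ into Ā_7 (reps in the given 3-coord order):

    1: (2, 0, 4)
    2: (3, 1, 3)
    3: (2, 0, 4)
    4: (6, 0, 0)
    5: (3, 1, 3)
    6: (2, 0, 4)

The 6 indices split into 3 linkage classes (same alcove rep ⇔ same W_7-dot-orbit):

[[1, 3, 6], [2, 5], [4]]


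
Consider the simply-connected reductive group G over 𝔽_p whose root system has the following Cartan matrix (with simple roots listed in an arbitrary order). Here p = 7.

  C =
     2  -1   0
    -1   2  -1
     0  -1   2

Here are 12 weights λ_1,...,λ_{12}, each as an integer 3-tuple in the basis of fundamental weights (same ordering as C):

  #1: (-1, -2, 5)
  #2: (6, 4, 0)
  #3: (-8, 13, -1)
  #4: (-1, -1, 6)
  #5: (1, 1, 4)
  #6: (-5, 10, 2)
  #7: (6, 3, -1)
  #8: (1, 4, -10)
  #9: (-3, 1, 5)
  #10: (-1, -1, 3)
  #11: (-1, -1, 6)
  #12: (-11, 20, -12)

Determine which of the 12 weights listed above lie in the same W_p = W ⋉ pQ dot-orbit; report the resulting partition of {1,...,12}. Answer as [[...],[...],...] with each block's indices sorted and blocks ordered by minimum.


Cartan matrix: type A_3 (|W|=24); un-permuting the 3 rows.

Ā_7 reps of the 12 weights (A_3, coords as presented):

  λ_1 → (1, 0, 5)
  λ_2 → (1, 0, 5)
  λ_3 → (0, 0, 7)
  λ_4 → (0, 0, 7)
  λ_5 → (0, 2, 3)
  λ_6 → (3, 0, 4)
  λ_7 → (3, 0, 4)
  λ_8 → (0, 2, 3)
  λ_9 → (1, 0, 5)
  λ_10 → (0, 0, 4)
  λ_11 → (0, 0, 7)
  λ_12 → (3, 0, 4)

These 12 weights hit 5 W_7-dot-orbits; sizes (3, 3, 2, 3, 1):

[[1, 2, 9], [3, 4, 11], [5, 8], [6, 7, 12], [10]]


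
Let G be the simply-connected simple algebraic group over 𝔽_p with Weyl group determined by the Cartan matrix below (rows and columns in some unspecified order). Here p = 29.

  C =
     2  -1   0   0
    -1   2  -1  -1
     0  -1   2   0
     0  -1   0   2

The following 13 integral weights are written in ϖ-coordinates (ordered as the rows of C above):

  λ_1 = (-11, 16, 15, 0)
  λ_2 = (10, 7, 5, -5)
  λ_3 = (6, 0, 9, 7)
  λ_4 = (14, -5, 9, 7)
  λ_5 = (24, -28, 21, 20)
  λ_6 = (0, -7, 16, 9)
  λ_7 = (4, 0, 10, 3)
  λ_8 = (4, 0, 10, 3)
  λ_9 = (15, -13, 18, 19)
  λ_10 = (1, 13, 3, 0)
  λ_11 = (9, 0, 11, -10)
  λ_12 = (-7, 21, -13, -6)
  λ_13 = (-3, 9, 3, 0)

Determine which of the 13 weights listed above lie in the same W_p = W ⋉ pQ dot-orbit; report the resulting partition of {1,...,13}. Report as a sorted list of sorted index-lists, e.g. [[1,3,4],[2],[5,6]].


Root system D_4: the 4×4 matrix C matches after relabeling.

W_29-reps of the 13 weights in Ā_29 (same 4-coord order as C):

    λ_1+ρ ↦ (5, 1, 11, 4)
    λ_2+ρ ↦ (11, 4, 6, 4)
    λ_3+ρ ↦ (7, 1, 10, 8)
    λ_4+ρ ↦ (11, 4, 6, 4)
    λ_5+ρ ↦ (2, 2, 5, 6)
    λ_6+ρ ↦ (5, 1, 11, 4)
    λ_7+ρ ↦ (5, 1, 11, 4)
    λ_8+ρ ↦ (5, 1, 11, 4)
    λ_9+ρ ↦ (2, 2, 5, 6)
    λ_10+ρ ↦ (2, 8, 4, 1)
    λ_11+ρ ↦ (2, 8, 4, 1)
    λ_12+ρ ↦ (5, 1, 11, 4)
    λ_13+ρ ↦ (2, 8, 4, 1)

5 distinct reps among the 13 weights ⇒ 5 W_29-linkage classes:

[[1, 6, 7, 8, 12], [2, 4], [3], [5, 9], [10, 11, 13]]


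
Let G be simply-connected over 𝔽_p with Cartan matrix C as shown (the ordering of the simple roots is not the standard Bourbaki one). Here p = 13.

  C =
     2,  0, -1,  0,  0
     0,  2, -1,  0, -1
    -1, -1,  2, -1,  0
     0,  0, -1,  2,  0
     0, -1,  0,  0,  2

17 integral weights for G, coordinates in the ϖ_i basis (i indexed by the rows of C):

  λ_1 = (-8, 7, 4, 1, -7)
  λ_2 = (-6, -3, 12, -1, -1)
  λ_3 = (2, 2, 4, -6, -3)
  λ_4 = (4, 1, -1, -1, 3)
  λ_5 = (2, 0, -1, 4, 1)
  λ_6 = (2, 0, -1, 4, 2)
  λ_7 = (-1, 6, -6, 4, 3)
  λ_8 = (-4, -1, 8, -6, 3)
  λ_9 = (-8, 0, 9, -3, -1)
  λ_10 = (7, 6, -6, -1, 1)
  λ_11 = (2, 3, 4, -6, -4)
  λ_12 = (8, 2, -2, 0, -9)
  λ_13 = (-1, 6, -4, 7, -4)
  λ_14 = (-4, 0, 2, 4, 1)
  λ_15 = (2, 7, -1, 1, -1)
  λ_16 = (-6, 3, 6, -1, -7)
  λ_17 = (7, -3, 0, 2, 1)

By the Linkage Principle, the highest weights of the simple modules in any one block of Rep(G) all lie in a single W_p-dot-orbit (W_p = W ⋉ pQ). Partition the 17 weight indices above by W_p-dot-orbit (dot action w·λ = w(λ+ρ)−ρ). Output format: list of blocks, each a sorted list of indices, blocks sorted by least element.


C ↔ D_5 under row/col permutation; |W(D_5)| = 1920.

Each λ_j+ρ reduced to Ā_13; 5-tuples below use C's row order:

  λ_1+ρ ↦ (5, 2, 0, 0, 4)
  λ_2+ρ ↦ (5, 2, 0, 0, 4)
  λ_3+ρ ↦ (3, 1, 0, 5, 2)
  λ_4+ρ ↦ (5, 2, 0, 0, 4)
  λ_5+ρ ↦ (3, 1, 0, 5, 2)
  λ_6+ρ ↦ (3, 1, 0, 5, 3)
  λ_7+ρ ↦ (5, 2, 0, 0, 4)
  λ_8+ρ ↦ (3, 1, 0, 5, 3)
  λ_9+ρ ↦ (7, 1, 1, 2, 0)
  λ_10+ρ ↦ (3, 1, 0, 5, 2)
  λ_11+ρ ↦ (3, 1, 0, 5, 3)
  λ_12+ρ ↦ (3, 1, 0, 5, 2)
  λ_13+ρ ↦ (3, 1, 0, 5, 3)
  λ_14+ρ ↦ (3, 1, 0, 5, 2)
  λ_15+ρ ↦ (3, 0, 0, 2, 0)
  λ_16+ρ ↦ (5, 2, 0, 0, 4)
  λ_17+ρ ↦ (7, 1, 1, 2, 0)

5 distinct reps among the 17 weights ⇒ 5 W_13-linkage classes:

[[1, 2, 4, 7, 16], [3, 5, 10, 12, 14], [6, 8, 11, 13], [9, 17], [15]]


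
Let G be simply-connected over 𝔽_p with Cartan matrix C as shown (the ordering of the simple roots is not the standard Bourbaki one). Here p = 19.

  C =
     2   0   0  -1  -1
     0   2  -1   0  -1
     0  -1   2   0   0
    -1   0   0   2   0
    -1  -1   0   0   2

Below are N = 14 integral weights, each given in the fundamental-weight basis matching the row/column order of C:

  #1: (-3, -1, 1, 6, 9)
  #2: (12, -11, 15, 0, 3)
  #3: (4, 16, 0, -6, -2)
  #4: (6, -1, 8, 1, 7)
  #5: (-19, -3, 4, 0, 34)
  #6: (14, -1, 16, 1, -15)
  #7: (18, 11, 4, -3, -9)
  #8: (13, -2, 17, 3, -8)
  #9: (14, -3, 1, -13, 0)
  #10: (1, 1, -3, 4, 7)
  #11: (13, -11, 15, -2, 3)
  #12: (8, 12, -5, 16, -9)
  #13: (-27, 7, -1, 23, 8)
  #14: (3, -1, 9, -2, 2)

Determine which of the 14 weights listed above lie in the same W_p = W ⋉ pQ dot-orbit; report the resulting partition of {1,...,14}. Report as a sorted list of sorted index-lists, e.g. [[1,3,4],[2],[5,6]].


C ↔ A_5 under row/col permutation; |W(A_5)| = 720.

λ_j+ρ reflected into Ā_19 (⟨·,θ^∨⟩≤19); 5-tuples as given:

  λ_1 → (2, 0, 2, 5, 8);  λ_2 → (3, 4, 1, 4, 6);  λ_3 → (1, 14, 2, 1, 0);  λ_4 → (2, 0, 2, 5, 8);  λ_5 → (1, 14, 2, 1, 0);  λ_6 → (1, 14, 2, 1, 0);  λ_7 → (2, 0, 2, 5, 8);  λ_8 → (1, 7, 1, 5, 1);  λ_9 → (2, 1, 0, 12, 1);  λ_10 → (2, 0, 2, 5, 8);  λ_11 → (3, 4, 1, 4, 6);  λ_12 → (1, 7, 1, 5, 1);  λ_13 → (2, 0, 2, 5, 8);  λ_14 → (3, 0, 10, 1, 3)

Linkage partition of the 14 weights (6 classes, p=19):

[[1, 4, 7, 10, 13], [2, 11], [3, 5, 6], [8, 12], [9], [14]]


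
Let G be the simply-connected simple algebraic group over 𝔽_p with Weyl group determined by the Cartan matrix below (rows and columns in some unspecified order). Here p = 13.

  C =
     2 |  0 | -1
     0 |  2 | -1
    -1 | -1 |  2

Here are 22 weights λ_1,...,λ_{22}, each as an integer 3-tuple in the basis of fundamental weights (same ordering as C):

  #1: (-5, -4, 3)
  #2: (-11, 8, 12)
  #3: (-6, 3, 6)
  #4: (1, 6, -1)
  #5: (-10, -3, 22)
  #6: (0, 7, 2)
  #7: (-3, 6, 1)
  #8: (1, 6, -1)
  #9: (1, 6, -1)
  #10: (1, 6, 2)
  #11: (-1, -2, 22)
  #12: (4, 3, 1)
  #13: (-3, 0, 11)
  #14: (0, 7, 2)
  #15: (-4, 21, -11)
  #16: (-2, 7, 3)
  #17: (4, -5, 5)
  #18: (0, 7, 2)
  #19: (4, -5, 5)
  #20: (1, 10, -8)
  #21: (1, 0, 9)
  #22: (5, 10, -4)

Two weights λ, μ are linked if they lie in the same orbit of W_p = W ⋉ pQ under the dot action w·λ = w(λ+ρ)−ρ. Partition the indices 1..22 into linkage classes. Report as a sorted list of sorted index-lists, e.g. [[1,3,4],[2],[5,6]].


Type A_3, rank 3, |W|=24; reorder rows/cols to standard.

W_13-reps of the 22 weights in Ā_13 (same 3-coord order as C):

  λ_1 → (1, 0, 3) · λ_2 → (1, 0, 3) · λ_3 → (5, 4, 2) · λ_4 → (2, 7, 0) · λ_5 → (1, 8, 3) · λ_6 → (1, 8, 3) · λ_7 → (2, 7, 0) · λ_8 → (2, 7, 0) · λ_9 → (2, 7, 0) · λ_10 → (2, 7, 3) · λ_11 → (1, 0, 3) · λ_12 → (5, 4, 2) · λ_13 → (2, 1, 10) · λ_14 → (1, 8, 3) · λ_15 → (1, 0, 3) · λ_16 → (1, 8, 3) · λ_17 → (5, 4, 2) · λ_18 → (1, 8, 3) · λ_19 → (5, 4, 2) · λ_20 → (5, 4, 2) · λ_21 → (2, 1, 10) · λ_22 → (2, 7, 3)

Grouping the 22 weights by Ā_13-representative: 6 linkage classes.

[[1, 2, 11, 15], [3, 12, 17, 19, 20], [4, 7, 8, 9], [5, 6, 14, 16, 18], [10, 22], [13, 21]]


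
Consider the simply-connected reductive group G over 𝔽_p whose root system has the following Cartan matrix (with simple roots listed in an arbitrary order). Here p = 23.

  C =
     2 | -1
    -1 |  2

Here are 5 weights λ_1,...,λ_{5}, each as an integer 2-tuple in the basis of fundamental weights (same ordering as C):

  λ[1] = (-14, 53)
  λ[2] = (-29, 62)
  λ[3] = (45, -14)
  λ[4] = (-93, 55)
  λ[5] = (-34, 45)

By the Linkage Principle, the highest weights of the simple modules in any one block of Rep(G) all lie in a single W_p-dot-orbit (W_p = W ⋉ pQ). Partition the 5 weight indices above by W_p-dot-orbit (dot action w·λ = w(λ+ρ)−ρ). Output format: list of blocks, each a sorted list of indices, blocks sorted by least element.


Dynkin diagram of C (from the 2 off-diagonal −1 entries): A_2.

Ā_23 reps of the 5 weights (A_2, coords as presented):

  1: (10, 8) · 2: (5, 12) · 3: (0, 10) · 4: (0, 10) · 5: (0, 10)

Partition of {1..5} into 3 W_23-dot-orbits:

[[1], [2], [3, 4, 5]]


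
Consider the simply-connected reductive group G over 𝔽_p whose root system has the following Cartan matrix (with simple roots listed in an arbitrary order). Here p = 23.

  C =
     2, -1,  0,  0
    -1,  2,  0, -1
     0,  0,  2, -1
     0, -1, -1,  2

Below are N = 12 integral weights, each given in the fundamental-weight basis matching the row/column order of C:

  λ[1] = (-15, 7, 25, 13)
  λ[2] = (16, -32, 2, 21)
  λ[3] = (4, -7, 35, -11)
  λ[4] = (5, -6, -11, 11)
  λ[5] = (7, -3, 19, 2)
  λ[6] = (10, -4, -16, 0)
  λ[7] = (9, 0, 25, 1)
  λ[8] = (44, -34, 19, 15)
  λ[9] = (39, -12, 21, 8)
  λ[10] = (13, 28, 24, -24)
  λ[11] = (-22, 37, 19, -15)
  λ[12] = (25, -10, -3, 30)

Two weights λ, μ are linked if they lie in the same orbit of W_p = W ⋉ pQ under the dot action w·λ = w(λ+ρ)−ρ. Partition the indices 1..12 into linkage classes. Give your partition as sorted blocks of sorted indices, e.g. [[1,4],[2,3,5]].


Root system A_4: the 4×4 matrix C matches after relabeling.

Alcove-folded reps (p=23, 12 weights, presented ϖ-order):

  λ_1 → (6, 8, 2, 1);  λ_2 → (6, 8, 2, 1);  λ_3 → (1, 2, 7, 3);  λ_4 → (1, 2, 7, 3);  λ_5 → (0, 2, 14, 1);  λ_6 → (6, 8, 2, 1);  λ_7 → (1, 2, 7, 3);  λ_8 → (1, 2, 7, 3);  λ_9 → (6, 8, 2, 1);  λ_10 → (0, 2, 14, 1);  λ_11 → (0, 2, 14, 1);  λ_12 → (0, 2, 14, 1)

The 12 indices split into 3 linkage classes (same alcove rep ⇔ same W_23-dot-orbit):

[[1, 2, 6, 9], [3, 4, 7, 8], [5, 10, 11, 12]]


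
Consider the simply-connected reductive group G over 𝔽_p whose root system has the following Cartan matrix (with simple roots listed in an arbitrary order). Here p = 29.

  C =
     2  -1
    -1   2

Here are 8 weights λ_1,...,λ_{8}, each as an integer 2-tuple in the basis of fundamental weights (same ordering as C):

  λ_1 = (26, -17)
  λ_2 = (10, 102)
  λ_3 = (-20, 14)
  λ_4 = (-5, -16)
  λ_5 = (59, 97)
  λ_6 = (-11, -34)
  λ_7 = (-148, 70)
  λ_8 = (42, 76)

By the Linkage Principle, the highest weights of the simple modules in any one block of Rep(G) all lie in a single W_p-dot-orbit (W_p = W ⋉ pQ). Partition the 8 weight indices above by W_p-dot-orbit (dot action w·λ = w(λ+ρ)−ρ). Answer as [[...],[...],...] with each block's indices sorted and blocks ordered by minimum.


Dynkin diagram of C (from the 2 off-diagonal −1 entries): A_2.

W_29-reps of the 8 weights in Ā_29 (same 2-coord order as C):

  [1] (11, 16);  [2] (11, 16);  [3] (15, 4);  [4] (15, 4);  [5] (11, 16);  [6] (15, 4);  [7] (11, 16);  [8] (15, 4)

Grouping the 8 weights by Ā_29-representative: 2 linkage classes.

[[1, 2, 5, 7], [3, 4, 6, 8]]


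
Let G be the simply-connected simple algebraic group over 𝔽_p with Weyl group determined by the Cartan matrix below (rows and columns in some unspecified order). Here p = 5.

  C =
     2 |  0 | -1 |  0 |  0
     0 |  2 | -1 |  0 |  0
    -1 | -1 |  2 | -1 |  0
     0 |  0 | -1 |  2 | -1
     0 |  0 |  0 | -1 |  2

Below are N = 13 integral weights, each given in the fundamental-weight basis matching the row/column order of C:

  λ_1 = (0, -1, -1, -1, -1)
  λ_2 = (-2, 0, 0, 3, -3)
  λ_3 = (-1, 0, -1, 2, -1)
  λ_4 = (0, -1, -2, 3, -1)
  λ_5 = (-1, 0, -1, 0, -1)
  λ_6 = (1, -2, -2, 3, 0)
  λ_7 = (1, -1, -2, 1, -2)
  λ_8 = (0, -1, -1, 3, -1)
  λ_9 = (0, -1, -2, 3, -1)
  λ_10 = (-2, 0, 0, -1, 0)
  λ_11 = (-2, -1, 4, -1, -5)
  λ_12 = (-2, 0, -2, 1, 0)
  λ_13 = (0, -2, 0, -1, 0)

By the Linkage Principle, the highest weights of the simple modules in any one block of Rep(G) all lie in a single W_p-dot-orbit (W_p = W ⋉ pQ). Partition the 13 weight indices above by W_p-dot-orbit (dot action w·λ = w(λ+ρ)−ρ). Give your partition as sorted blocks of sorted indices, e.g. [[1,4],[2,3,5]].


Cartan matrix: type D_5 (|W|=1920); un-permuting the 5 rows.

λ_j+ρ reflected into Ā_5 (⟨·,θ^∨⟩≤5); 5-tuples as given:

  λ_1 → (1, 0, 0, 0, 0) · λ_2 → (0, 0, 1, 0, 1) · λ_3 → (0, 1, 0, 1, 0) · λ_4 → (0, 1, 0, 1, 0) · λ_5 → (0, 1, 0, 1, 0) · λ_6 → (0, 1, 0, 1, 0) · λ_7 → (1, 1, 0, 0, 1) · λ_8 → (1, 0, 0, 0, 0) · λ_9 → (0, 1, 0, 1, 0) · λ_10 → (1, 1, 0, 0, 1) · λ_11 → (1, 0, 0, 0, 0) · λ_12 → (1, 1, 0, 0, 1) · λ_13 → (1, 1, 0, 0, 1)

4 distinct reps among the 13 weights ⇒ 4 W_5-linkage classes:

[[1, 8, 11], [2], [3, 4, 5, 6, 9], [7, 10, 12, 13]]


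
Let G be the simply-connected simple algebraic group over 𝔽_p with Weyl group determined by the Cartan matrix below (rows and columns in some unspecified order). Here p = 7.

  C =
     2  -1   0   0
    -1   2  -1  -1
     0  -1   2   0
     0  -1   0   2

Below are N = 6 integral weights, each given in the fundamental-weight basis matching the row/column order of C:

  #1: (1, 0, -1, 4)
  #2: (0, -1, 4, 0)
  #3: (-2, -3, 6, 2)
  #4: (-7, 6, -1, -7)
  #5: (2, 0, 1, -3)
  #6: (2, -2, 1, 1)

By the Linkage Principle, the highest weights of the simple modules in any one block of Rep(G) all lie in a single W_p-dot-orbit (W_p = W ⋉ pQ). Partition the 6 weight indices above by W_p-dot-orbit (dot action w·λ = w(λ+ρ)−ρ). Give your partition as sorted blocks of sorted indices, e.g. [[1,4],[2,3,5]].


D_4 Cartan matrix, 4 simple roots permuted; ρ=(1,1,1,1).

Folding the 6 weights λ_j+ρ into Ā_7 (reps in the given 4-coord order):

    1: (1, 0, 1, 4)
    2: (1, 0, 5, 1)
    3: (2, 0, 4, 0)
    4: (1, 0, 5, 1)
    5: (2, 1, 1, 1)
    6: (2, 1, 1, 1)

Grouping the 6 weights by Ā_7-representative: 4 linkage classes.

[[1], [2, 4], [3], [5, 6]]


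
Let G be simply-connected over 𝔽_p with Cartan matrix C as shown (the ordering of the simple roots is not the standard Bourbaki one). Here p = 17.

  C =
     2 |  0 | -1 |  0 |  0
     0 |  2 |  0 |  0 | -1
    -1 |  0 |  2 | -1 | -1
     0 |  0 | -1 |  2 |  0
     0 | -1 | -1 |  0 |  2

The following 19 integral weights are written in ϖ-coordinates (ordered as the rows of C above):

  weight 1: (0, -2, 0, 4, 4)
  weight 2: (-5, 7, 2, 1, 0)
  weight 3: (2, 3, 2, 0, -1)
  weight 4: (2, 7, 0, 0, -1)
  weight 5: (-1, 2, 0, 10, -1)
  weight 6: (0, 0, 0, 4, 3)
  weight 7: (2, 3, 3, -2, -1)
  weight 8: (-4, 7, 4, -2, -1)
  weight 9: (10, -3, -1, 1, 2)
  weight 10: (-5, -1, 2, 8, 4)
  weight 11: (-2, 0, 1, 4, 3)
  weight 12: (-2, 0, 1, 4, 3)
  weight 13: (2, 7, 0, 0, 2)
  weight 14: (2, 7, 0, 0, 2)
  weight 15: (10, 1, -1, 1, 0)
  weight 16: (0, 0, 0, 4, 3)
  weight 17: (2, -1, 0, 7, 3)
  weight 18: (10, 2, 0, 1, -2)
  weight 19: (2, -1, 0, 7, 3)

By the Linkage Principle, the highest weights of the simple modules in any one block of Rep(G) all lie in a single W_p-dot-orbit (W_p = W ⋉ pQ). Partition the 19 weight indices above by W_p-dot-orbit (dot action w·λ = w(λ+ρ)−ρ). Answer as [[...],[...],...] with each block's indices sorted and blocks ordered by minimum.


Dynkin diagram of C (from the 8 off-diagonal −1 entries): D_5.

Alcove-folded reps (p=17, 19 weights, presented ϖ-order):

  1: (1, 1, 1, 5, 4) · 2: (3, 8, 1, 1, 0) · 3: (3, 4, 3, 1, 0) · 4: (3, 8, 1, 1, 0) · 5: (0, 3, 1, 11, 0) · 6: (1, 1, 1, 5, 4) · 7: (3, 4, 3, 1, 0) · 8: (3, 8, 1, 1, 0) · 9: (11, 2, 0, 2, 1) · 10: (3, 0, 1, 8, 0) · 11: (1, 1, 1, 5, 4) · 12: (1, 1, 1, 5, 4) · 13: (3, 8, 1, 1, 0) · 14: (3, 8, 1, 1, 0) · 15: (11, 2, 0, 2, 1) · 16: (1, 1, 1, 5, 4) · 17: (3, 0, 1, 8, 0) · 18: (11, 2, 0, 2, 1) · 19: (3, 0, 1, 8, 0)

These 19 weights hit 6 W_17-dot-orbits; sizes (5, 5, 2, 1, 3, 3):

[[1, 6, 11, 12, 16], [2, 4, 8, 13, 14], [3, 7], [5], [9, 15, 18], [10, 17, 19]]
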